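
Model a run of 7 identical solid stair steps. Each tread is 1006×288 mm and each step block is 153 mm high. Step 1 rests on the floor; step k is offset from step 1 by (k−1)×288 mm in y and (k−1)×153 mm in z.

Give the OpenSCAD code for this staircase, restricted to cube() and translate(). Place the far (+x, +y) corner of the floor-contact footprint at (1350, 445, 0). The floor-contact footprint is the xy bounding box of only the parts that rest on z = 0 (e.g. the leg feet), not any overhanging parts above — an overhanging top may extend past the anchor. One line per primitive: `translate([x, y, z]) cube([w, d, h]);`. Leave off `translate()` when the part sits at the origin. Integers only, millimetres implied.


translate([344, 157, 0]) cube([1006, 288, 153]);
translate([344, 445, 153]) cube([1006, 288, 153]);
translate([344, 733, 306]) cube([1006, 288, 153]);
translate([344, 1021, 459]) cube([1006, 288, 153]);
translate([344, 1309, 612]) cube([1006, 288, 153]);
translate([344, 1597, 765]) cube([1006, 288, 153]);
translate([344, 1885, 918]) cube([1006, 288, 153]);


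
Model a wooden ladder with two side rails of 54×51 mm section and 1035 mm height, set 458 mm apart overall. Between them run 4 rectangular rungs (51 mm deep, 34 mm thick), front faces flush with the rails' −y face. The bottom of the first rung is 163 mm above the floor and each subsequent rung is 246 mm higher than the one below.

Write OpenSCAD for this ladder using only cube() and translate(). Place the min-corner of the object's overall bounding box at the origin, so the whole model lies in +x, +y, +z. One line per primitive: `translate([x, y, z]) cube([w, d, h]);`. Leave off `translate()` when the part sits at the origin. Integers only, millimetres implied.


cube([54, 51, 1035]);
translate([404, 0, 0]) cube([54, 51, 1035]);
translate([54, 0, 163]) cube([350, 51, 34]);
translate([54, 0, 409]) cube([350, 51, 34]);
translate([54, 0, 655]) cube([350, 51, 34]);
translate([54, 0, 901]) cube([350, 51, 34]);


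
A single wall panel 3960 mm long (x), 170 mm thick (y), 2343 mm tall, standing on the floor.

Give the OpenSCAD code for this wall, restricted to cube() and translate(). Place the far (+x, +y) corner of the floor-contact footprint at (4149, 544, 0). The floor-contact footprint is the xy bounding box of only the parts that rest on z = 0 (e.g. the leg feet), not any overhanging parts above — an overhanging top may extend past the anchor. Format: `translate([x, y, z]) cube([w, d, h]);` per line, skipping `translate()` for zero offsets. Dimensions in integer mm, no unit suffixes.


translate([189, 374, 0]) cube([3960, 170, 2343]);


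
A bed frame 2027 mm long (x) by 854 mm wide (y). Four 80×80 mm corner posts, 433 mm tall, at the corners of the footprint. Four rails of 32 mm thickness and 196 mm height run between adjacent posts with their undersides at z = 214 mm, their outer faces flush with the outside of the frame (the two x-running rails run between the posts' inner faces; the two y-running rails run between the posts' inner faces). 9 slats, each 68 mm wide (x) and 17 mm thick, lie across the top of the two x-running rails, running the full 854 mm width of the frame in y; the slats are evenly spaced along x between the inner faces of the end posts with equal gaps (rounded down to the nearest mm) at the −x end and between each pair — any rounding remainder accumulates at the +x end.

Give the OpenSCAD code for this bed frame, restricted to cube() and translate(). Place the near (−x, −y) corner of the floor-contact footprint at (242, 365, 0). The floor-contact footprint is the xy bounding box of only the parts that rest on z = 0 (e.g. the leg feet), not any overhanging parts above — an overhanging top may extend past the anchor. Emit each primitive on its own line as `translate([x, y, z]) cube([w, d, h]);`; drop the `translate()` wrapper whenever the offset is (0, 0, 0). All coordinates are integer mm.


translate([242, 365, 0]) cube([80, 80, 433]);
translate([242, 1139, 0]) cube([80, 80, 433]);
translate([2189, 365, 0]) cube([80, 80, 433]);
translate([2189, 1139, 0]) cube([80, 80, 433]);
translate([322, 365, 214]) cube([1867, 32, 196]);
translate([322, 1187, 214]) cube([1867, 32, 196]);
translate([242, 445, 214]) cube([32, 694, 196]);
translate([2237, 445, 214]) cube([32, 694, 196]);
translate([447, 365, 410]) cube([68, 854, 17]);
translate([640, 365, 410]) cube([68, 854, 17]);
translate([833, 365, 410]) cube([68, 854, 17]);
translate([1026, 365, 410]) cube([68, 854, 17]);
translate([1219, 365, 410]) cube([68, 854, 17]);
translate([1412, 365, 410]) cube([68, 854, 17]);
translate([1605, 365, 410]) cube([68, 854, 17]);
translate([1798, 365, 410]) cube([68, 854, 17]);
translate([1991, 365, 410]) cube([68, 854, 17]);


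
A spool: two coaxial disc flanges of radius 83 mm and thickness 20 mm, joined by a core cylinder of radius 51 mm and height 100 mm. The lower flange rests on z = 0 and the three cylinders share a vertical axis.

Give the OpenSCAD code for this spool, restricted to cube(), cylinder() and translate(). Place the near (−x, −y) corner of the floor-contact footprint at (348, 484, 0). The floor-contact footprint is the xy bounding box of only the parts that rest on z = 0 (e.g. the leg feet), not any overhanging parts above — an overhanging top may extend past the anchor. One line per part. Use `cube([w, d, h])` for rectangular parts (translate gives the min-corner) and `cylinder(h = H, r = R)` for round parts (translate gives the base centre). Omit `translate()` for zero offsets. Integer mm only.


translate([431, 567, 0]) cylinder(h = 20, r = 83);
translate([431, 567, 20]) cylinder(h = 100, r = 51);
translate([431, 567, 120]) cylinder(h = 20, r = 83);


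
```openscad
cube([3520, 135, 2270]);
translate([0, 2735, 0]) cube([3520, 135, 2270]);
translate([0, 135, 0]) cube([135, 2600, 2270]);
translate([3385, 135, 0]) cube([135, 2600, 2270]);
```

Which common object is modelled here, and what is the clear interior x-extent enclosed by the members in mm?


A house (or room) frame. The interior width is 3250 mm.

Four 2270 mm walls enclosing a rectangle with no floor or roof — a room or house frame. Outside width is 3520 mm and wall thickness is 135 mm, so the interior width is 3520 − 2 × 135 = 3250 mm.


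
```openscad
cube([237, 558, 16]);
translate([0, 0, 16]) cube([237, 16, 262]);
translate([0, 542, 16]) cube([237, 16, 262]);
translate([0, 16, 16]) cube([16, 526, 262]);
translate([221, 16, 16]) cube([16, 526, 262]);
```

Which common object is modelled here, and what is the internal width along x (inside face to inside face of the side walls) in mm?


An open box. The internal width is 205 mm.

A 237×558 base slab with four walls standing on it — an open box. The base is 237 mm wide and the walls are 16 mm thick, so the internal width is 237 − 2 × 16 = 205 mm.


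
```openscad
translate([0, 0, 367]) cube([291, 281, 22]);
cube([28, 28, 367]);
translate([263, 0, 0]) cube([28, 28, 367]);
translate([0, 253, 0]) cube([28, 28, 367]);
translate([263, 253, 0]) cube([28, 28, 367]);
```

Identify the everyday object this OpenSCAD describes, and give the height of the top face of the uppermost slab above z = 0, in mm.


A stool. The seat height is 389 mm.

A 291×281×22 slab at z = 367 on four corner posts — a stool. The seat top is 367 + 22 = 389 mm.


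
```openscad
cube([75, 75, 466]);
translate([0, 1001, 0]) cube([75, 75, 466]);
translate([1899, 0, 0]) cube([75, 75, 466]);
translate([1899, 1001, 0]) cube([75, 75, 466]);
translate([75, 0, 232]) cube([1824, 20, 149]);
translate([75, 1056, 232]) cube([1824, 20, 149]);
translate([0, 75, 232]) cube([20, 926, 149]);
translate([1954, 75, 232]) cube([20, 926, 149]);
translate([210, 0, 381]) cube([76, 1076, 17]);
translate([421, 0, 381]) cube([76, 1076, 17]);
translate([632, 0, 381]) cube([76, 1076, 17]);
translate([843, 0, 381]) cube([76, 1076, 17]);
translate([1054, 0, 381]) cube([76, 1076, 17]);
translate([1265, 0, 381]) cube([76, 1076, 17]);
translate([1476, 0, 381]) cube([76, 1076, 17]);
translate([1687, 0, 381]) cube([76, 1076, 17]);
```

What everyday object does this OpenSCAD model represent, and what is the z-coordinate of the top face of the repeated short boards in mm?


A bed frame. The slat-top height is 398 mm.

Four posts, four rails, and a row of slats — a bed frame. Slats sit on the rails at z = 232 + 149 = 381; with slat thickness 17, the top is 398 mm.


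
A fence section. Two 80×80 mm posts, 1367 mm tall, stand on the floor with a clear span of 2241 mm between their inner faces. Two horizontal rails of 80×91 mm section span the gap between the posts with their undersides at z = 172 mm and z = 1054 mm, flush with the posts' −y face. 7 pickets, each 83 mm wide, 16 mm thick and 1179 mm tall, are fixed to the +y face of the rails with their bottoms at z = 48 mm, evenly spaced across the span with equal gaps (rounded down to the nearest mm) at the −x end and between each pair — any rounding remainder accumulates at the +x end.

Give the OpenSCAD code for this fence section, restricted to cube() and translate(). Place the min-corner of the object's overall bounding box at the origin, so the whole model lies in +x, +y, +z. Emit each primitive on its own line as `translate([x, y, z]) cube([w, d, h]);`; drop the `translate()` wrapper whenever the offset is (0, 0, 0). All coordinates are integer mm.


cube([80, 80, 1367]);
translate([2321, 0, 0]) cube([80, 80, 1367]);
translate([80, 0, 172]) cube([2241, 80, 91]);
translate([80, 0, 1054]) cube([2241, 80, 91]);
translate([287, 80, 48]) cube([83, 16, 1179]);
translate([577, 80, 48]) cube([83, 16, 1179]);
translate([867, 80, 48]) cube([83, 16, 1179]);
translate([1157, 80, 48]) cube([83, 16, 1179]);
translate([1447, 80, 48]) cube([83, 16, 1179]);
translate([1737, 80, 48]) cube([83, 16, 1179]);
translate([2027, 80, 48]) cube([83, 16, 1179]);


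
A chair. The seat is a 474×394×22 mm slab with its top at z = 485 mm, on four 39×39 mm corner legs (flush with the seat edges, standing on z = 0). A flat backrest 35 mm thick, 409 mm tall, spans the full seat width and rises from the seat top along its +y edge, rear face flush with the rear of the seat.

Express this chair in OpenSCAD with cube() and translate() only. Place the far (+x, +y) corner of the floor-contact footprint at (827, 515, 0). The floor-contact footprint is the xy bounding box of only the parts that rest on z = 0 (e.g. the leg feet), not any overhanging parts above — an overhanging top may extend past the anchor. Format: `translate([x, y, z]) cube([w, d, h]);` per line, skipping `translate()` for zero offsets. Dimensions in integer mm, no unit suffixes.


translate([353, 121, 463]) cube([474, 394, 22]);
translate([353, 121, 0]) cube([39, 39, 463]);
translate([788, 121, 0]) cube([39, 39, 463]);
translate([353, 476, 0]) cube([39, 39, 463]);
translate([788, 476, 0]) cube([39, 39, 463]);
translate([353, 480, 485]) cube([474, 35, 409]);


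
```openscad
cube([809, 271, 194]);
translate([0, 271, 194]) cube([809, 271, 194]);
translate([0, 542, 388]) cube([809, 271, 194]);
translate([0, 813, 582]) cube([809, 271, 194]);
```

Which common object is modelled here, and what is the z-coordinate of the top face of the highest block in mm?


A staircase. The total rise is 776 mm.

4 identical blocks, each offset up and back from the previous — a staircase. Each step is 194 mm tall and there are 4 of them, so the total rise is 4 × 194 = 776 mm.


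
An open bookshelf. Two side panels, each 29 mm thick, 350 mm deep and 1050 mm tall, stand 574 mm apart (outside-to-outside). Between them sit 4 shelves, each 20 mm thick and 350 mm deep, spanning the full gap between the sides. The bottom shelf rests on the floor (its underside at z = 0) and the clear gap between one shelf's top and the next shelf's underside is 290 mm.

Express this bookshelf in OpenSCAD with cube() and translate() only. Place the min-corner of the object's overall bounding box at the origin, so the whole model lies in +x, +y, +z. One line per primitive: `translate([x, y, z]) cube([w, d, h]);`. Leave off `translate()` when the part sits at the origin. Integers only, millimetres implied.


cube([29, 350, 1050]);
translate([545, 0, 0]) cube([29, 350, 1050]);
translate([29, 0, 0]) cube([516, 350, 20]);
translate([29, 0, 310]) cube([516, 350, 20]);
translate([29, 0, 620]) cube([516, 350, 20]);
translate([29, 0, 930]) cube([516, 350, 20]);


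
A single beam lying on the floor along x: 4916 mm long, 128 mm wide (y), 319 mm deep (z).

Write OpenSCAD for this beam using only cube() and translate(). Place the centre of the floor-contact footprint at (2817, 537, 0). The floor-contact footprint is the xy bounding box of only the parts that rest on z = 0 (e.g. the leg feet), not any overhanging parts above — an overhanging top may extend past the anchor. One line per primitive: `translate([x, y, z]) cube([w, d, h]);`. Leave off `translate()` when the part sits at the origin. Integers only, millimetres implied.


translate([359, 473, 0]) cube([4916, 128, 319]);


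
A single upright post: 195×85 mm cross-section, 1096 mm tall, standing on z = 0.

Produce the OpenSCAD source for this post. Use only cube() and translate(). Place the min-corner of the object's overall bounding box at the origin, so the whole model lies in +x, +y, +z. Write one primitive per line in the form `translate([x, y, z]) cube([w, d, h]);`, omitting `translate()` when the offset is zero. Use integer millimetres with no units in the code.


cube([195, 85, 1096]);


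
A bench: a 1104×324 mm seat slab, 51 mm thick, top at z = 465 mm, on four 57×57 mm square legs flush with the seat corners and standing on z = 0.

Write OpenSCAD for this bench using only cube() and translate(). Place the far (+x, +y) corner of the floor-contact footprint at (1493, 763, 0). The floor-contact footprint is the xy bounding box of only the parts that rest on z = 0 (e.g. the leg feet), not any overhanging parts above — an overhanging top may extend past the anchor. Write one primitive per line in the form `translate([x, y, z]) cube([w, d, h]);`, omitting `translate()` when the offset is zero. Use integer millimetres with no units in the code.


translate([389, 439, 414]) cube([1104, 324, 51]);
translate([389, 439, 0]) cube([57, 57, 414]);
translate([389, 706, 0]) cube([57, 57, 414]);
translate([1436, 439, 0]) cube([57, 57, 414]);
translate([1436, 706, 0]) cube([57, 57, 414]);


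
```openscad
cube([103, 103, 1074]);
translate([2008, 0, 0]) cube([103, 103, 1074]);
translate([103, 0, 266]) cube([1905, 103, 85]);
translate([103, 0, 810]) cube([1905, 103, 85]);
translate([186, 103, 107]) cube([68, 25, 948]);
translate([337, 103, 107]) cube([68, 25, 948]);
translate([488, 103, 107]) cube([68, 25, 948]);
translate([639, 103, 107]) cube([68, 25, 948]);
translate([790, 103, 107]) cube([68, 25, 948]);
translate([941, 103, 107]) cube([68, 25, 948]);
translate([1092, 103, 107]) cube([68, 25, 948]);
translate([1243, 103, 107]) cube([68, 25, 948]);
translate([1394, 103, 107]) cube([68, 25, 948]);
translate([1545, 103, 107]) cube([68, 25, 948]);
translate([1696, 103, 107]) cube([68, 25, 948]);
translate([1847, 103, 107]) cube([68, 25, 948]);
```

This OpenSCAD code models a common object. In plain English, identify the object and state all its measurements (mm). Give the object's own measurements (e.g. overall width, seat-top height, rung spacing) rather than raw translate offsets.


A fence section. Two 103×103 mm posts, 1074 mm tall, stand on the floor with a clear span of 1905 mm between their inner faces. Two horizontal rails of 103×85 mm section span the gap between the posts with their undersides at z = 266 mm and z = 810 mm, flush with the posts' −y face. 12 pickets, each 68 mm wide, 25 mm thick and 948 mm tall, are fixed to the +y face of the rails with their bottoms at z = 107 mm, spaced across the span with a 83 mm gap after the −x post and between neighbouring pickets, with 93 mm left before the +x post.


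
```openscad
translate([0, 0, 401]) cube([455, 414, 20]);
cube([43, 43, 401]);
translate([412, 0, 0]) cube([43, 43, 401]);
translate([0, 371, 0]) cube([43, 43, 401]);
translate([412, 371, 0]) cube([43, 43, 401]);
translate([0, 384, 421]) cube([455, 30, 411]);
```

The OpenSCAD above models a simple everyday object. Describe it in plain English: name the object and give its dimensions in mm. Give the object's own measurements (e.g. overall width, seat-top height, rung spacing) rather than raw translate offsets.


A chair. The seat is a 455×414×20 mm slab with its top at z = 421 mm, on four 43×43 mm corner legs (flush with the seat edges, standing on z = 0). A flat backrest 30 mm thick, 411 mm tall, spans the full seat width and rises from the seat top along its +y edge, rear face flush with the rear of the seat.


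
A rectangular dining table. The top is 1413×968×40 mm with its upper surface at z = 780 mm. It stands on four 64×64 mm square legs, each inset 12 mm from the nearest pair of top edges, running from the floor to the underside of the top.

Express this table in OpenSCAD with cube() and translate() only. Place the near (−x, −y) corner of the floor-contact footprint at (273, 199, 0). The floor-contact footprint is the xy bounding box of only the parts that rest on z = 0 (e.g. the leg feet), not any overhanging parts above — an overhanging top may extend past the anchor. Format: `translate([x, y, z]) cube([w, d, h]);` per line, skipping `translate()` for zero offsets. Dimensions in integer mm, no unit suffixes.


// leg_h = 780 - 40 = 740
translate([261, 187, 740]) cube([1413, 968, 40]);
translate([273, 199, 0]) cube([64, 64, 740]);
translate([1598, 199, 0]) cube([64, 64, 740]);
translate([273, 1079, 0]) cube([64, 64, 740]);
translate([1598, 1079, 0]) cube([64, 64, 740]);


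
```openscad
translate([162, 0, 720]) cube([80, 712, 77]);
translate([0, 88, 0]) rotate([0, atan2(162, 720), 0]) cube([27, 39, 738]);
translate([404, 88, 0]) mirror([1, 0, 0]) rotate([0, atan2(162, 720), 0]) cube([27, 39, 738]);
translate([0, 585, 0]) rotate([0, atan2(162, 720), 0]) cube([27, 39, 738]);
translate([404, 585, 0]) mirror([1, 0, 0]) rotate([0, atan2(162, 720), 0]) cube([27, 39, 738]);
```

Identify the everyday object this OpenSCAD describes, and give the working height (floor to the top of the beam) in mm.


A sawhorse. The overall height is 797 mm.

A beam across two mirrored pairs of raked legs — a sawhorse. The beam's underside is at z = 720 (matching the legs' vertical rise in atan2(162, 720)) and the beam is 77 mm tall, so its top is at 720 + 77 = 797 mm. The raked legs top out at the beam's underside, so that is the highest point.


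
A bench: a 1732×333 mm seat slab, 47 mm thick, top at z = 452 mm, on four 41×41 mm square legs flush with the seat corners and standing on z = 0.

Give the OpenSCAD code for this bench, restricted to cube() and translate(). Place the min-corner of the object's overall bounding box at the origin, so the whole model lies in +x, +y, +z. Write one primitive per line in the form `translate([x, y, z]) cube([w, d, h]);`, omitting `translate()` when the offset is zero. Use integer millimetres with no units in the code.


translate([0, 0, 405]) cube([1732, 333, 47]);
cube([41, 41, 405]);
translate([0, 292, 0]) cube([41, 41, 405]);
translate([1691, 0, 0]) cube([41, 41, 405]);
translate([1691, 292, 0]) cube([41, 41, 405]);


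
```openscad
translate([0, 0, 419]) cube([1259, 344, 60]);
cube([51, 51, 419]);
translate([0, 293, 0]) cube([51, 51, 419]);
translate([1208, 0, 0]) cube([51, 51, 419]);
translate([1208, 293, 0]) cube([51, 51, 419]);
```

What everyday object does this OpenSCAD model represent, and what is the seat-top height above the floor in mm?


A bench. The seat-top height is 479 mm.

A long slab on four corner posts — a bench. The slab sits at z = 419 with thickness 60, so the top is 419 + 60 = 479 mm.


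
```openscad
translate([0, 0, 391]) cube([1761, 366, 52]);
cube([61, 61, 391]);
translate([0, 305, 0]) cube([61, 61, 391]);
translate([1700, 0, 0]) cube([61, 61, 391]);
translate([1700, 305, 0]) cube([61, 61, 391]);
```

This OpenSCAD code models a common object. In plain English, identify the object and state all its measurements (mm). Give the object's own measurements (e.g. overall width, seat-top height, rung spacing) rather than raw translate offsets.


A bench: a 1761×366 mm seat slab, 52 mm thick, top at z = 443 mm, on four 61×61 mm square legs flush with the seat corners and standing on z = 0.


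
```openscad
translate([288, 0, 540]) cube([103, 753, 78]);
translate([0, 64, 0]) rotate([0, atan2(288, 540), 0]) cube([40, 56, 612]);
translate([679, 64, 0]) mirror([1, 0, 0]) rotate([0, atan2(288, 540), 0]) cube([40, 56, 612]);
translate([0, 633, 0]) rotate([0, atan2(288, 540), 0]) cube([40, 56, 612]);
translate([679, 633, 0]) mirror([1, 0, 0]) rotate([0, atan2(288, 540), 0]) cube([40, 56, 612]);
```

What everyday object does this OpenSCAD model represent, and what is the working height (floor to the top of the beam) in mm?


A sawhorse. The overall height is 618 mm.

A beam across two mirrored pairs of raked legs — a sawhorse. The beam's underside is at z = 540 (matching the legs' vertical rise in atan2(288, 540)) and the beam is 78 mm tall, so its top is at 540 + 78 = 618 mm. The raked legs top out at the beam's underside, so that is the highest point.


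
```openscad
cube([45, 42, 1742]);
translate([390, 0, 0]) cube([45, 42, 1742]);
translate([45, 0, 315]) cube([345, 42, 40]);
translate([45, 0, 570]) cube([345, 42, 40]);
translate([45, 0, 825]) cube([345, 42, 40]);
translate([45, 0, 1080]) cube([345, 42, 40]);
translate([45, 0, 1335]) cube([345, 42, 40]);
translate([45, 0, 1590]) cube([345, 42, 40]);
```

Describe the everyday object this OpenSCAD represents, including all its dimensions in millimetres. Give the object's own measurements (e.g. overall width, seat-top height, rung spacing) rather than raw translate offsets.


A straight ladder. Two 45×42 mm vertical rails, 1742 mm tall, stand 435 mm apart (outside-to-outside) with their front faces coplanar on the −y side. 6 rungs, each 42 mm deep and 40 mm tall, span between the inner faces of the rails, front faces flush with the rails. The lowest rung's underside is at z = 315 mm and rungs are spaced 255 mm apart (underside to underside).


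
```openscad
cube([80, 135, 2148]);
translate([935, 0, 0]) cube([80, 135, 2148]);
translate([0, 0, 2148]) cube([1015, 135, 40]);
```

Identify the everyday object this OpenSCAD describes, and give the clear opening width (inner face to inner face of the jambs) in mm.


A door frame. The clear opening width is 855 mm.

Two 2148 mm tall posts with a header on top — a door frame. The left jamb is 80 mm wide at x = 0; the right jamb starts at x = 935. The clear opening is 935 − 80 = 855 mm.


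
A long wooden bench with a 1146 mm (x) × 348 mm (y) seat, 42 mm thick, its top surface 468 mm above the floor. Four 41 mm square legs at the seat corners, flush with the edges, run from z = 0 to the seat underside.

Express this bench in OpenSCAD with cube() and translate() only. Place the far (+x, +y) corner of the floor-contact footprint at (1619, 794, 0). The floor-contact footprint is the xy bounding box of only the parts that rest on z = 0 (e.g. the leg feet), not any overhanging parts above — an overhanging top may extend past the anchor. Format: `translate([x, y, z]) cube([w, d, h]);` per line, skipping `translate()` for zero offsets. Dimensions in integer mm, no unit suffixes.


// leg_h = 468 − 42 = 426
translate([473, 446, 426]) cube([1146, 348, 42]);
translate([473, 446, 0]) cube([41, 41, 426]);
translate([473, 753, 0]) cube([41, 41, 426]);
translate([1578, 446, 0]) cube([41, 41, 426]);
translate([1578, 753, 0]) cube([41, 41, 426]);


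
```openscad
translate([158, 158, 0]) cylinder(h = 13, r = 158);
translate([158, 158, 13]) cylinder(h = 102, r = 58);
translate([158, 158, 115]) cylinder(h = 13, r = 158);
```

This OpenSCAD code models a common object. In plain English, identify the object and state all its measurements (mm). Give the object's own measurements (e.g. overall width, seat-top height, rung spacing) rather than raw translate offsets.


A spool: two coaxial disc flanges of radius 158 mm and thickness 13 mm, joined by a core cylinder of radius 58 mm and height 102 mm. The lower flange rests on z = 0 and the three cylinders share a vertical axis.


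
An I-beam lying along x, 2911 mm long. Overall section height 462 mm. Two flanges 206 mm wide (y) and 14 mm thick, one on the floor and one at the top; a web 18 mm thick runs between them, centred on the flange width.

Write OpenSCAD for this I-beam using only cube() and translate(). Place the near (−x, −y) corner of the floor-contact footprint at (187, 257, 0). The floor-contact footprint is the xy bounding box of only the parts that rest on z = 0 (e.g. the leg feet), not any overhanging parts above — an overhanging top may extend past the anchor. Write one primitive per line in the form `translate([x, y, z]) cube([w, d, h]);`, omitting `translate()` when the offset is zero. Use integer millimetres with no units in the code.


translate([187, 257, 0]) cube([2911, 206, 14]);
translate([187, 351, 14]) cube([2911, 18, 434]);
translate([187, 257, 448]) cube([2911, 206, 14]);


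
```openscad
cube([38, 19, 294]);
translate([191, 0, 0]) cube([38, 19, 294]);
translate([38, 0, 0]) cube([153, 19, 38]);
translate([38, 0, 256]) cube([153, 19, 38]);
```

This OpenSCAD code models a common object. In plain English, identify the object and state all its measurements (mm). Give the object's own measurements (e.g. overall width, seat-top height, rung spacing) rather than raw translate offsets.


A rectangular picture frame lying in the x–z plane (depth along y). The opening is 153 mm wide (x) by 218 mm tall (z), surrounded by a border 38 mm wide on all four sides. The frame is 19 mm deep and is made of two full-height vertical stiles with two horizontal rails fitted between them.


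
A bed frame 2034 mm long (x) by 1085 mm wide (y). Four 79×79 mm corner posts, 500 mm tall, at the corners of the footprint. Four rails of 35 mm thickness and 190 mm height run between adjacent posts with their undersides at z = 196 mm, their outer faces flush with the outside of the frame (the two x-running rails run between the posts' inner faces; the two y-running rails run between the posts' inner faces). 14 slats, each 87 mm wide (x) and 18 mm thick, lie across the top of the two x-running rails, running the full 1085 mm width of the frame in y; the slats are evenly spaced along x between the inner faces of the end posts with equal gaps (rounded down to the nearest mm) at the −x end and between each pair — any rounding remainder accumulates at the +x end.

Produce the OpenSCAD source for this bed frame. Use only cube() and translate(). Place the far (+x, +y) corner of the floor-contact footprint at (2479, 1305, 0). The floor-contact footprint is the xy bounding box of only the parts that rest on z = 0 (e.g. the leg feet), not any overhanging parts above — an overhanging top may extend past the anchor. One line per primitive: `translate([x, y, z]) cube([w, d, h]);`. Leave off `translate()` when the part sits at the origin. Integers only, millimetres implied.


translate([445, 220, 0]) cube([79, 79, 500]);
translate([445, 1226, 0]) cube([79, 79, 500]);
translate([2400, 220, 0]) cube([79, 79, 500]);
translate([2400, 1226, 0]) cube([79, 79, 500]);
translate([524, 220, 196]) cube([1876, 35, 190]);
translate([524, 1270, 196]) cube([1876, 35, 190]);
translate([445, 299, 196]) cube([35, 927, 190]);
translate([2444, 299, 196]) cube([35, 927, 190]);
translate([567, 220, 386]) cube([87, 1085, 18]);
translate([697, 220, 386]) cube([87, 1085, 18]);
translate([827, 220, 386]) cube([87, 1085, 18]);
translate([957, 220, 386]) cube([87, 1085, 18]);
translate([1087, 220, 386]) cube([87, 1085, 18]);
translate([1217, 220, 386]) cube([87, 1085, 18]);
translate([1347, 220, 386]) cube([87, 1085, 18]);
translate([1477, 220, 386]) cube([87, 1085, 18]);
translate([1607, 220, 386]) cube([87, 1085, 18]);
translate([1737, 220, 386]) cube([87, 1085, 18]);
translate([1867, 220, 386]) cube([87, 1085, 18]);
translate([1997, 220, 386]) cube([87, 1085, 18]);
translate([2127, 220, 386]) cube([87, 1085, 18]);
translate([2257, 220, 386]) cube([87, 1085, 18]);


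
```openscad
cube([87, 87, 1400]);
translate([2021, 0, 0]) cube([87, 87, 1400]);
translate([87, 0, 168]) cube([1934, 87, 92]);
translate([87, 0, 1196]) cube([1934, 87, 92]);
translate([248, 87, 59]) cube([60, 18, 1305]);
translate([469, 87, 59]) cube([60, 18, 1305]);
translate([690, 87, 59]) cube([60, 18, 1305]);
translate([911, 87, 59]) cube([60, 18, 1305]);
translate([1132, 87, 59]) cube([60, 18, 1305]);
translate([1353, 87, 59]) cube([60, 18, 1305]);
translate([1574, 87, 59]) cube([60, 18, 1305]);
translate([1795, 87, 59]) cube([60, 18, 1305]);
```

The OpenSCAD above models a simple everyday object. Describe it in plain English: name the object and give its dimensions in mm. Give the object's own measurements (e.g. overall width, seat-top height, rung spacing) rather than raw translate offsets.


A fence section. Two 87×87 mm posts, 1400 mm tall, stand on the floor with a clear span of 1934 mm between their inner faces. Two horizontal rails of 87×92 mm section span the gap between the posts with their undersides at z = 168 mm and z = 1196 mm, flush with the posts' −y face. 8 pickets, each 60 mm wide, 18 mm thick and 1305 mm tall, are fixed to the +y face of the rails with their bottoms at z = 59 mm, spaced across the span with a 161 mm gap after the −x post and between neighbouring pickets, with 166 mm left before the +x post.


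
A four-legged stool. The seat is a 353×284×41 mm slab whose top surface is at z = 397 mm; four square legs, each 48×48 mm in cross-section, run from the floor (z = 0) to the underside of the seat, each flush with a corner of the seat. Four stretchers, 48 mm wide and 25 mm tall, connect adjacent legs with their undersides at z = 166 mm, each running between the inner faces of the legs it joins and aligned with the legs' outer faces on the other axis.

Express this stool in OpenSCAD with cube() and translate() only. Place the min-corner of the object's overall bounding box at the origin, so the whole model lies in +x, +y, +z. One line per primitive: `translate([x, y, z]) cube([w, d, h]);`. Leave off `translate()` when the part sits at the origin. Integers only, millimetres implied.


translate([0, 0, 356]) cube([353, 284, 41]);
cube([48, 48, 356]);
translate([305, 0, 0]) cube([48, 48, 356]);
translate([0, 236, 0]) cube([48, 48, 356]);
translate([305, 236, 0]) cube([48, 48, 356]);
translate([48, 0, 166]) cube([257, 48, 25]);
translate([48, 236, 166]) cube([257, 48, 25]);
translate([0, 48, 166]) cube([48, 188, 25]);
translate([305, 48, 166]) cube([48, 188, 25]);


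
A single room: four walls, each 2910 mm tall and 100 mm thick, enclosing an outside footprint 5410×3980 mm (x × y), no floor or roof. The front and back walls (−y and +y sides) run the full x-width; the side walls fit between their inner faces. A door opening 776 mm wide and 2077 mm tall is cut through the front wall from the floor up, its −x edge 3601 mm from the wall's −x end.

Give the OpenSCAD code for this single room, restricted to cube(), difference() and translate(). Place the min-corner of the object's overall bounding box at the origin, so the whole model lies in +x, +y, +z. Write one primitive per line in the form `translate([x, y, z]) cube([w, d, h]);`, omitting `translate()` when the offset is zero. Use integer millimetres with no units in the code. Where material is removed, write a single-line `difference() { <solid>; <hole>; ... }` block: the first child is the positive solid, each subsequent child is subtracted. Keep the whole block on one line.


difference() { cube([5410, 100, 2910]); translate([3601, 0, 0]) cube([776, 100, 2077]); }
translate([0, 3880, 0]) cube([5410, 100, 2910]);
translate([0, 100, 0]) cube([100, 3780, 2910]);
translate([5310, 100, 0]) cube([100, 3780, 2910]);


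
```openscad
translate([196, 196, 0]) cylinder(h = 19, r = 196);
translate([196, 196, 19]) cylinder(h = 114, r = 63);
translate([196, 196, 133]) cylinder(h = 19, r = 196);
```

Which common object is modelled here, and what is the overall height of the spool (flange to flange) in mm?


A spool. The overall height is 152 mm.

Three coaxial cylinders, large–small–large — a spool. Two 19 mm flanges and a 114 mm core give 19 + 114 + 19 = 152 mm.


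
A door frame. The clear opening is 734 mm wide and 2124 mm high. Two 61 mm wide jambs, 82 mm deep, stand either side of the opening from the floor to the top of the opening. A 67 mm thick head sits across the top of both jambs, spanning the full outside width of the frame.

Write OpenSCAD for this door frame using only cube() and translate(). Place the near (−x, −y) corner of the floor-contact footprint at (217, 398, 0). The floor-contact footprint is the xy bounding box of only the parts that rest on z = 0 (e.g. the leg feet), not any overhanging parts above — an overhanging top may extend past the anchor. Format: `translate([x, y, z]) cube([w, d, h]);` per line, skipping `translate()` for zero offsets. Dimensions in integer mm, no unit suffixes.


translate([217, 398, 0]) cube([61, 82, 2124]);
translate([1012, 398, 0]) cube([61, 82, 2124]);
translate([217, 398, 2124]) cube([856, 82, 67]);


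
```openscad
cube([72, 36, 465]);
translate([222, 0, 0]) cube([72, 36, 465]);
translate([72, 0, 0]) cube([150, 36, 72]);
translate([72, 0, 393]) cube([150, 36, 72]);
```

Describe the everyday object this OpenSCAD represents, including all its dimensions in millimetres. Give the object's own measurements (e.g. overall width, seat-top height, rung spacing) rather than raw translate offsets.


A rectangular picture frame lying in the x–z plane (depth along y). The opening is 150 mm wide (x) by 321 mm tall (z), surrounded by a border 72 mm wide on all four sides. The frame is 36 mm deep and is made of two full-height vertical stiles with two horizontal rails fitted between them.


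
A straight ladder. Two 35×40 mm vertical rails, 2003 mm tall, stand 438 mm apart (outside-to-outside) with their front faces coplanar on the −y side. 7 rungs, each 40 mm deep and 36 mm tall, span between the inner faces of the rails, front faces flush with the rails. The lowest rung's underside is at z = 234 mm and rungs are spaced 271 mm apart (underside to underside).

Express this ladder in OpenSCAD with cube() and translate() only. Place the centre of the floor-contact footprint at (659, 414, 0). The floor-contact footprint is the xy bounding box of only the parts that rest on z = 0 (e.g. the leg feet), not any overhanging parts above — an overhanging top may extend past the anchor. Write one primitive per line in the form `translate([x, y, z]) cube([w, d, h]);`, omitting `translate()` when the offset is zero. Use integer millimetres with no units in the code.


// rung span = 438 - 2*35 = 368
// rung[k] z = 234 + k*271
translate([440, 394, 0]) cube([35, 40, 2003]);
translate([843, 394, 0]) cube([35, 40, 2003]);
translate([475, 394, 234]) cube([368, 40, 36]);
translate([475, 394, 505]) cube([368, 40, 36]);
translate([475, 394, 776]) cube([368, 40, 36]);
translate([475, 394, 1047]) cube([368, 40, 36]);
translate([475, 394, 1318]) cube([368, 40, 36]);
translate([475, 394, 1589]) cube([368, 40, 36]);
translate([475, 394, 1860]) cube([368, 40, 36]);


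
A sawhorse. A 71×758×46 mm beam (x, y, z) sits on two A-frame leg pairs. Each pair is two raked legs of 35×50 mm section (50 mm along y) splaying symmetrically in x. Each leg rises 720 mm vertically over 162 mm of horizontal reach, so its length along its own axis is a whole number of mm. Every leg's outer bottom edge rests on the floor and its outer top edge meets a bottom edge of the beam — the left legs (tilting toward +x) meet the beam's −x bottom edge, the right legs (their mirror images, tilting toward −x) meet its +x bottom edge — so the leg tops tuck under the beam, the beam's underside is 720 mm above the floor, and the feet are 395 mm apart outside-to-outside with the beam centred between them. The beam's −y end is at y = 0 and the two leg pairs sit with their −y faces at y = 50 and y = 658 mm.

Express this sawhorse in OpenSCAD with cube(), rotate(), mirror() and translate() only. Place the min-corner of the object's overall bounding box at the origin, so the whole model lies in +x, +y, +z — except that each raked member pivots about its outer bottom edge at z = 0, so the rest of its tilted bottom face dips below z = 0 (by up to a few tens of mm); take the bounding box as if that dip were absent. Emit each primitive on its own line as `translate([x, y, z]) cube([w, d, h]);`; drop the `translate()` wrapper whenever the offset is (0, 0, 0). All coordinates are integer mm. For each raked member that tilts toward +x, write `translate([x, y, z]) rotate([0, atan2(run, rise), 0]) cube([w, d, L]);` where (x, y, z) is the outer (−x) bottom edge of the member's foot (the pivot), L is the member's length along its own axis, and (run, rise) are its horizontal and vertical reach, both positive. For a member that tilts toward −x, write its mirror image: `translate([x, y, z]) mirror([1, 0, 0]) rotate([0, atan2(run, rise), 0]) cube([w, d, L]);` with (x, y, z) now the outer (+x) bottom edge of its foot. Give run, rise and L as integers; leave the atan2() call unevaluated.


translate([162, 0, 720]) cube([71, 758, 46]);
translate([0, 50, 0]) rotate([0, atan2(162, 720), 0]) cube([35, 50, 738]);
translate([395, 50, 0]) mirror([1, 0, 0]) rotate([0, atan2(162, 720), 0]) cube([35, 50, 738]);
translate([0, 658, 0]) rotate([0, atan2(162, 720), 0]) cube([35, 50, 738]);
translate([395, 658, 0]) mirror([1, 0, 0]) rotate([0, atan2(162, 720), 0]) cube([35, 50, 738]);


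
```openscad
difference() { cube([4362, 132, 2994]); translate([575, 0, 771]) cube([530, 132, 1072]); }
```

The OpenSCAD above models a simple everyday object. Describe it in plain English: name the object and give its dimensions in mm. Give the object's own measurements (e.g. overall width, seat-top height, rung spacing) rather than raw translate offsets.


A wall 4362 mm long (x), 132 mm thick (y), 2994 mm tall, with a rectangular window opening cut through it. The opening is 530 mm wide and 1072 mm tall; its sill is at z = 771 mm and its near (−x) edge is 575 mm from the wall's −x end. The opening passes through the full wall thickness.


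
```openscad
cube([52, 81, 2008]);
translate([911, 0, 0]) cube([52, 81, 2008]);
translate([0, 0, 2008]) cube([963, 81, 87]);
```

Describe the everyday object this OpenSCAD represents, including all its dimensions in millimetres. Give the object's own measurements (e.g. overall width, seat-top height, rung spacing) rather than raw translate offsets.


A door frame. The clear opening is 859 mm wide and 2008 mm high. Two 52 mm wide jambs, 81 mm deep, stand either side of the opening from the floor to the top of the opening. A 87 mm thick head sits across the top of both jambs, spanning the full outside width of the frame.


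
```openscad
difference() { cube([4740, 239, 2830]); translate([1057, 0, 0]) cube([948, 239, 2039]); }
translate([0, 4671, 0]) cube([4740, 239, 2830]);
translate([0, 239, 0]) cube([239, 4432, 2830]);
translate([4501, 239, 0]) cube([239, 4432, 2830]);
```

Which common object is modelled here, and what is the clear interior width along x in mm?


A single room. The interior width is 4262 mm.

Four walls enclosing a rectangle with a door in the front wall — a room. Outside width 4740 minus two 239 mm walls gives 4262 mm.


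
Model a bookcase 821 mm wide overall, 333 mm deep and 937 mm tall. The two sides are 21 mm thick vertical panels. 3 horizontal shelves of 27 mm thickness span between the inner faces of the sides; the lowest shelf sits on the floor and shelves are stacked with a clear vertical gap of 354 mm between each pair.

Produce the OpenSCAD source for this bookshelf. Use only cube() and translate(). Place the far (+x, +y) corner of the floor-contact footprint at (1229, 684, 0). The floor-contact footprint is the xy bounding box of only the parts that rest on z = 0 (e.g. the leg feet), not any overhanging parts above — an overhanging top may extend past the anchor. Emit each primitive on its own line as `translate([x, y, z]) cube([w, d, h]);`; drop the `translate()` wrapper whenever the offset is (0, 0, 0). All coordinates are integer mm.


translate([408, 351, 0]) cube([21, 333, 937]);
translate([1208, 351, 0]) cube([21, 333, 937]);
translate([429, 351, 0]) cube([779, 333, 27]);
translate([429, 351, 381]) cube([779, 333, 27]);
translate([429, 351, 762]) cube([779, 333, 27]);
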